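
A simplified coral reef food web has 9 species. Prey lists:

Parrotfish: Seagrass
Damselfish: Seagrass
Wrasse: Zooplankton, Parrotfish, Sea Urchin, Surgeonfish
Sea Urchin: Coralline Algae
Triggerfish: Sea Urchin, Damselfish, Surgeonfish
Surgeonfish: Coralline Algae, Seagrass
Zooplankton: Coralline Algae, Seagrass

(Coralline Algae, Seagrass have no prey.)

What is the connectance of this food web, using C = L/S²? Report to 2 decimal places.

C = 0.17

The web has S = 9 species and L = 14 feeding links.
C = L / S² = 14 / 81 = 0.1728 ≈ 0.17.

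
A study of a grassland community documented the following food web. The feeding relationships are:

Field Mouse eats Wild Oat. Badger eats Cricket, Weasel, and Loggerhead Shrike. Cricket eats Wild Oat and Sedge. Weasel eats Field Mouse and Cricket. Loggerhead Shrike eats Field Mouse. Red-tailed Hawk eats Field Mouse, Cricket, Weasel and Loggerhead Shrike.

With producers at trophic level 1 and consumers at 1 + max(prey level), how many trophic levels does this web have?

4

Producers (level 1): Wild Oat, Sedge.
Wild Oat → Field Mouse → Loggerhead Shrike → Red-tailed Hawk gives Red-tailed Hawk level 4.
No species has a prey at level 4, so no species reaches level 5.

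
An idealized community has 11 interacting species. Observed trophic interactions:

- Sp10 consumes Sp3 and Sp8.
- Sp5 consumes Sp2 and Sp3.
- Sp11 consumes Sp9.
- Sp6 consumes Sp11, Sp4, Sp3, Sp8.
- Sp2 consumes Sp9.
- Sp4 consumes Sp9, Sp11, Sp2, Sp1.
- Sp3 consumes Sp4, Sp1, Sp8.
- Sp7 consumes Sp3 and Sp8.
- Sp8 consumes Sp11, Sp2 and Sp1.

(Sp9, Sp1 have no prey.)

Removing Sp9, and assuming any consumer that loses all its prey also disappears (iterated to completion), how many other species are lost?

2

Remove Sp9.
Round 1: Sp2 (all prey gone), Sp11 (all prey gone) → extinct.
No further losses. Total secondary extinctions: 2.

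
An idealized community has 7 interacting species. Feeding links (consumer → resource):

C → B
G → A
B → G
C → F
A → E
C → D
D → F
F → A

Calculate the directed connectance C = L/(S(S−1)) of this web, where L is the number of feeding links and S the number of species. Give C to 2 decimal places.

The web has S = 7 species and L = 8 feeding links.
C = L / (S(S−1)) = 8 / 42 = 0.1905 ≈ 0.19.

C = 0.19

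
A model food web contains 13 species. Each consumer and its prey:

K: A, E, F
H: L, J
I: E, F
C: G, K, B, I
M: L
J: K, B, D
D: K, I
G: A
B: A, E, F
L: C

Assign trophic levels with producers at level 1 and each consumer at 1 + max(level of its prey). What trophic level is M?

Trophic level 5

A is a producer → level 1.
G eats A → level 2.
C eats G (level 2); other prey at levels: K 2, B 2, I 2 → level 3.
L eats C → level 4.
M eats L → level 5.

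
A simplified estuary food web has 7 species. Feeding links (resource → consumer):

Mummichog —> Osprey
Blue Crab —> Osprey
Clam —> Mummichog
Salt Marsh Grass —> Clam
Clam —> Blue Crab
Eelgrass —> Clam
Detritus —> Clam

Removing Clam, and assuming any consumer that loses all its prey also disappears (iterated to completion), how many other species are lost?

Remove Clam.
Round 1: Blue Crab (all prey gone), Mummichog (all prey gone) → extinct.
Round 2: Osprey (all prey gone) → extinct.
No further losses. Total secondary extinctions: 3.

3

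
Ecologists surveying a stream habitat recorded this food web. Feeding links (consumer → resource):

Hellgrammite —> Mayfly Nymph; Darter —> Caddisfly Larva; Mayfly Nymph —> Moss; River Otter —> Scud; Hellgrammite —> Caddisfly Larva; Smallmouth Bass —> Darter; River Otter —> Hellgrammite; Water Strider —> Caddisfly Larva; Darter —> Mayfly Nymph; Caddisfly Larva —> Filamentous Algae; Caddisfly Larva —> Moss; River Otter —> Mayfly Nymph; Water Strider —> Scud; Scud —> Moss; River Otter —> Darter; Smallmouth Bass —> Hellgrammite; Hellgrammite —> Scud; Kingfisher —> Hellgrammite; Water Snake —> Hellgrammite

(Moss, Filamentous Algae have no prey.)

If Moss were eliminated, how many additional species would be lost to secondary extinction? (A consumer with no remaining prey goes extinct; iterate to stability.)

Remove Moss.
Round 1: Mayfly Nymph (all prey gone), Scud (all prey gone) → extinct.
No further losses. Total secondary extinctions: 2.

2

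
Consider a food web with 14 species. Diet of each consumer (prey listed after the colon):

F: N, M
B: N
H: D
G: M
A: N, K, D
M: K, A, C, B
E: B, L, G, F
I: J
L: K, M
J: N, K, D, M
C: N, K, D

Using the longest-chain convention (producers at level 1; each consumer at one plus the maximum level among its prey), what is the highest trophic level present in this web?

5

Producers (level 1): N, K, D.
N → A → M → J → I gives I level 5.
No species has a prey at level 5, so no species reaches level 6.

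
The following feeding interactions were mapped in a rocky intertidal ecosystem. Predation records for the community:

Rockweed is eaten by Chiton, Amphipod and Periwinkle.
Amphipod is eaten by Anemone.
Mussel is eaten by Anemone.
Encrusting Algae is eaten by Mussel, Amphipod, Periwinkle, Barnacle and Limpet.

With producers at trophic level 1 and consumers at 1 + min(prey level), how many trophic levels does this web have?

3

Producers (level 1): Encrusting Algae, Rockweed.
Following each consumer down to its lowest-level prey: Encrusting Algae → Mussel → Anemone (levels 1 through 3).
All prey of Anemone (Mussel 2, Amphipod 2) are at level 2 or above, so Anemone is at level 1 + 2 = 3.
Every consumer has at least one prey at level 2 or below, so none exceeds level 3.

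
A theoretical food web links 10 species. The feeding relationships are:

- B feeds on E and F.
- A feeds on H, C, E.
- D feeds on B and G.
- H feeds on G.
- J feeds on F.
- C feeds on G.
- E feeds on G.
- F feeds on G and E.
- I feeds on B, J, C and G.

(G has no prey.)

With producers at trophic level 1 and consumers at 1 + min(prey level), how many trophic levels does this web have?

3

Producers (level 1): G.
Following each consumer down to its lowest-level prey: G → E → A (levels 1 through 3).
All prey of A (E 2, C 2, H 2) are at level 2 or above, so A is at level 1 + 2 = 3.
Every consumer has at least one prey at level 2 or below, so none exceeds level 3.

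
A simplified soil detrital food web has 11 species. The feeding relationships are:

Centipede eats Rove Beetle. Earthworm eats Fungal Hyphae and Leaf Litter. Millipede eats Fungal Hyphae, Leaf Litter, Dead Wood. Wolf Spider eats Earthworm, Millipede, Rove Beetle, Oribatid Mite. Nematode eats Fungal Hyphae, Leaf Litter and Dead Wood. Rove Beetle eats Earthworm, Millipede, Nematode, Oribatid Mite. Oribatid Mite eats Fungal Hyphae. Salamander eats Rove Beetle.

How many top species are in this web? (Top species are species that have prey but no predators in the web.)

3

Top species (has prey, but nothing eats it): Salamander, Centipede, Wolf Spider.
Count: 3.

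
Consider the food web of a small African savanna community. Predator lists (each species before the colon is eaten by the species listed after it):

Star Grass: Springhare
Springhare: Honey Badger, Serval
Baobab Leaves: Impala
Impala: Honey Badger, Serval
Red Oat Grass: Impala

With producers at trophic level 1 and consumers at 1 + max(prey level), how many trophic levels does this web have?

3

Producers (level 1): Red Oat Grass, Baobab Leaves, Star Grass.
Star Grass → Springhare → Honey Badger gives Honey Badger level 3.
No species has a prey at level 3, so no species reaches level 4.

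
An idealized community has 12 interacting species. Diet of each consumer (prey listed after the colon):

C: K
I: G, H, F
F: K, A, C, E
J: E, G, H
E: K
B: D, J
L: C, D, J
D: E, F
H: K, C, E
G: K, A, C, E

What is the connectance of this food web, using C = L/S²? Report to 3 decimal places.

The web has S = 12 species and L = 26 feeding links.
C = L / S² = 26 / 144 = 0.1806 ≈ 0.181.

C = 0.181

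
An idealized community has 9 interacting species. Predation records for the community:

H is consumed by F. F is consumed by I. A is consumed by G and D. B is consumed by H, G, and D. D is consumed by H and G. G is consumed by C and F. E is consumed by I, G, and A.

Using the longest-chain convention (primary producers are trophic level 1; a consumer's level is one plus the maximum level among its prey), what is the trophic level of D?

Trophic level 3

E is a producer → level 1.
A eats E → level 2.
D eats A (level 2); other prey at levels: B 1 → level 3.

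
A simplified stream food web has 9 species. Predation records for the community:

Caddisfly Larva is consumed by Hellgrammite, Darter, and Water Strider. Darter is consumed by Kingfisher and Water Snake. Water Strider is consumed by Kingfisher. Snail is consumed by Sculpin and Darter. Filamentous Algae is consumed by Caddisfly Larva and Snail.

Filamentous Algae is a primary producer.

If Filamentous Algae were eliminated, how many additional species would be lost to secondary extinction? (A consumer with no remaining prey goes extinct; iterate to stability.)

Remove Filamentous Algae.
Round 1: Caddisfly Larva (all prey gone), Snail (all prey gone) → extinct.
Round 2: Hellgrammite (all prey gone), Darter (all prey gone), Water Strider (all prey gone), Sculpin (all prey gone) → extinct.
Round 3: Kingfisher (all prey gone), Water Snake (all prey gone) → extinct.
No further losses. Total secondary extinctions: 8.

8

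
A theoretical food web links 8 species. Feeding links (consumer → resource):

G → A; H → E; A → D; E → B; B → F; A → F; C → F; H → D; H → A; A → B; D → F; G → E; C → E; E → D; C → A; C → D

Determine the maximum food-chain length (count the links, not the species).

3 links

One longest chain: F → B → A → G.
It has 4 species and 3 links.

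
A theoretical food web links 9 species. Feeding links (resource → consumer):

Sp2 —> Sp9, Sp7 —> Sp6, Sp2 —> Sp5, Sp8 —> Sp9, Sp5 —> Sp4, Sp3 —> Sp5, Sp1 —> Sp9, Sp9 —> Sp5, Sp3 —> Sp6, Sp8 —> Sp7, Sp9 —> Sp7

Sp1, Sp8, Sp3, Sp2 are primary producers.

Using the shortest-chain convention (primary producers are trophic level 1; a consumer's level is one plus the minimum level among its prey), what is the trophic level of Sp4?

Sp3 is a producer → level 1.
Sp5 eats Sp3 → level 2.
Sp4 eats Sp5 → level 3.
No prey of Sp4 is below level 2, so 3 is the minimum.

Trophic level 3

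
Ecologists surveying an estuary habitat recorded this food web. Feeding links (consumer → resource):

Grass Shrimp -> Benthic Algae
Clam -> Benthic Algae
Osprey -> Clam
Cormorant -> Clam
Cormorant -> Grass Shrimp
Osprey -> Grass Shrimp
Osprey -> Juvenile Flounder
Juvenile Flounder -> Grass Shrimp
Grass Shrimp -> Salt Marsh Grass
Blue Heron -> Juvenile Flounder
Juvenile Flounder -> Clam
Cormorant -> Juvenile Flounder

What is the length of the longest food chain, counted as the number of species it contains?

One longest chain: Benthic Algae → Grass Shrimp → Juvenile Flounder → Cormorant.
It has 4 species and 3 links.

4 species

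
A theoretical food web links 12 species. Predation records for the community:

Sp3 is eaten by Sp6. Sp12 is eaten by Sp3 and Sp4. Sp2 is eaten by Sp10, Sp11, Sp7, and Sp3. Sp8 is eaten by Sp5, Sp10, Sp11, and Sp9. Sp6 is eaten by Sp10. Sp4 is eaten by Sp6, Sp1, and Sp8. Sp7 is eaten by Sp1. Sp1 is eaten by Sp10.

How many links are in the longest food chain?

3 links

One longest chain: Sp12 → Sp4 → Sp8 → Sp9.
It has 4 species and 3 links.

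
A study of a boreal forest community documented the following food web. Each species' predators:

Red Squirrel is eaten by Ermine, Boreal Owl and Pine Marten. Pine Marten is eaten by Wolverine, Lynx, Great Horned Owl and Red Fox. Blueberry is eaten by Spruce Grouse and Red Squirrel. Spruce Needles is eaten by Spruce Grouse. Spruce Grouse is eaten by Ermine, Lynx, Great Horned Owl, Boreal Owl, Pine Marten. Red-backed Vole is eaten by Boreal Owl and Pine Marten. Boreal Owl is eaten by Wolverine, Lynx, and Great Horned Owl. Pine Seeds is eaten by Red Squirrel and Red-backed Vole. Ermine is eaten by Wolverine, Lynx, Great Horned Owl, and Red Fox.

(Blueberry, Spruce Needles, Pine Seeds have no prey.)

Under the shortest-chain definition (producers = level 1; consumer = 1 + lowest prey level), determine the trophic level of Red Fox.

Trophic level 4

Blueberry is a producer → level 1.
Spruce Grouse eats Blueberry → level 2.
Ermine eats Spruce Grouse → level 3.
Red Fox eats Ermine → level 4.
No prey of Red Fox is below level 3, so 4 is the minimum.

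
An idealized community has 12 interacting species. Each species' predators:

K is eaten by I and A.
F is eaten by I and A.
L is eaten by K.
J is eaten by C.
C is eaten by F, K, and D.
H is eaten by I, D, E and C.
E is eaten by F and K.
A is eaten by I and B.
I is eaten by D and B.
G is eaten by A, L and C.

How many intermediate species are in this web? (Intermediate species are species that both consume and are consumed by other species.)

Intermediate species (has both prey and predators): C, L, E, F, K, A, I.
Count: 7.

7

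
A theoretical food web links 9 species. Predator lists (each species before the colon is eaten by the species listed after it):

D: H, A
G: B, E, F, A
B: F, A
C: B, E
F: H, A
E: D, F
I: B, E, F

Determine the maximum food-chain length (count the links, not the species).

3 links

One longest chain: G → E → D → H.
It has 4 species and 3 links.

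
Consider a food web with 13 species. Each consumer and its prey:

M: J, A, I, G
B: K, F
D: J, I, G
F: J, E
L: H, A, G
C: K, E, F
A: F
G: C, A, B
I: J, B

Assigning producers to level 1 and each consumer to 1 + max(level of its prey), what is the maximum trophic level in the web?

Producers (level 1): J, K, H, E.
J → F → C → G → D gives D level 5.
No species has a prey at level 5, so no species reaches level 6.

5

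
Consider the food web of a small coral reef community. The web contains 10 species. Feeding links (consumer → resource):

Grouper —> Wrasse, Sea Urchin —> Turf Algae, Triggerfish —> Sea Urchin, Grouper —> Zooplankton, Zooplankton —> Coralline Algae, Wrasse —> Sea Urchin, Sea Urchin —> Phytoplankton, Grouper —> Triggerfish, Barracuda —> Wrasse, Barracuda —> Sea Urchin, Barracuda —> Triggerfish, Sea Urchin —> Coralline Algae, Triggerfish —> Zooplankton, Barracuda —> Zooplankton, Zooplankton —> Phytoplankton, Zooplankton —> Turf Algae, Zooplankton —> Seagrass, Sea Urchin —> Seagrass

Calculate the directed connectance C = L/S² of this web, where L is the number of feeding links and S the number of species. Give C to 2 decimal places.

C = 0.18

The web has S = 10 species and L = 18 feeding links.
C = L / S² = 18 / 100 = 0.1800 ≈ 0.18.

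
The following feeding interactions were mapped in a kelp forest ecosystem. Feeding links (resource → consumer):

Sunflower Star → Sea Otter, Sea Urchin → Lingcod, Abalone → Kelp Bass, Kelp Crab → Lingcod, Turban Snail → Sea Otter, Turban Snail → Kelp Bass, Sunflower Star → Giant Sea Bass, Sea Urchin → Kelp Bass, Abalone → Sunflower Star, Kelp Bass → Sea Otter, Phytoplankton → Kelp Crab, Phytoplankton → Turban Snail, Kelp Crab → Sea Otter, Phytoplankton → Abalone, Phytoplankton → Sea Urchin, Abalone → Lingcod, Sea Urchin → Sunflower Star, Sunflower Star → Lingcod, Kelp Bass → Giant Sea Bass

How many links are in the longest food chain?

One longest chain: Phytoplankton → Abalone → Sunflower Star → Giant Sea Bass.
It has 4 species and 3 links.

3 links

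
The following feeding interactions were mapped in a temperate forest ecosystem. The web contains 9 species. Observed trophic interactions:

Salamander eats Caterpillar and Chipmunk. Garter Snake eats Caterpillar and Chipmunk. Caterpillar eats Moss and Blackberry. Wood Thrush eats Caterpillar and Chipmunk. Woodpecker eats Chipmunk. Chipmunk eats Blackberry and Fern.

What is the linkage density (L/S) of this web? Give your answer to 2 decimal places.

There are L = 11 links among S = 9 species.
L/S = 11/9 = 1.2222 ≈ 1.22.

L/S = 1.22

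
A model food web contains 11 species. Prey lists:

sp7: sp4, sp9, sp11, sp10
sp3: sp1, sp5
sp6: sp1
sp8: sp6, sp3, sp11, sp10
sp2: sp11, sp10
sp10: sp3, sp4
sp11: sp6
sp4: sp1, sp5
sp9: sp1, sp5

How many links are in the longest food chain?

3 links

One longest chain: sp1 → sp6 → sp11 → sp8.
It has 4 species and 3 links.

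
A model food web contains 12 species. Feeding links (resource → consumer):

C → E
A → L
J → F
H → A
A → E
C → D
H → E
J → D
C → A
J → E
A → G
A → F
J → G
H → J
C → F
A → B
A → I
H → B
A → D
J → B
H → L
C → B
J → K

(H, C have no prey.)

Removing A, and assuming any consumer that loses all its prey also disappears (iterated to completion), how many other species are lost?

1

Remove A.
Round 1: I (all prey gone) → extinct.
No further losses. Total secondary extinctions: 1.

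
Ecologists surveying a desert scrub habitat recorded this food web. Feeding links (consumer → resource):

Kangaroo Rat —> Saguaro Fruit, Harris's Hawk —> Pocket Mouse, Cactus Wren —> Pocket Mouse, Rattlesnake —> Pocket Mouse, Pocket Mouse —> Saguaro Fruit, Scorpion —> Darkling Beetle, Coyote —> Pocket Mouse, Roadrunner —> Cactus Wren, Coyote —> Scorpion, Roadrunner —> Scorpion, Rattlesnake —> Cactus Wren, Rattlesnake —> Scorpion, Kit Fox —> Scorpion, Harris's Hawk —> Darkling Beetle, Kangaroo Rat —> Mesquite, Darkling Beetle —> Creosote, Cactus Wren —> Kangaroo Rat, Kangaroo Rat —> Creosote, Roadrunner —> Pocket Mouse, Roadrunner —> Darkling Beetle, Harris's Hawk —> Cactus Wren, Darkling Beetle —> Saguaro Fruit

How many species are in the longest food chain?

One longest chain: Creosote → Kangaroo Rat → Cactus Wren → Rattlesnake.
It has 4 species and 3 links.

4 species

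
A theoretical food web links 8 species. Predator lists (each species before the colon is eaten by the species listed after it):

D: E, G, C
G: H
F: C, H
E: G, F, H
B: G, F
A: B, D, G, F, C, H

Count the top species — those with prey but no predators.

Top species (has prey, but nothing eats it): C, H.
Count: 2.

2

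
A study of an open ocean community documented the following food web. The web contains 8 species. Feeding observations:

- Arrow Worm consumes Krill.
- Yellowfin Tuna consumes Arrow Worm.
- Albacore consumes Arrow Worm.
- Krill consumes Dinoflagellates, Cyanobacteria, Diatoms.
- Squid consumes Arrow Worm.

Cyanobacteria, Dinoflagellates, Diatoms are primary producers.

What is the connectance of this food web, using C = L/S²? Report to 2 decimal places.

The web has S = 8 species and L = 7 feeding links.
C = L / S² = 7 / 64 = 0.1094 ≈ 0.11.

C = 0.11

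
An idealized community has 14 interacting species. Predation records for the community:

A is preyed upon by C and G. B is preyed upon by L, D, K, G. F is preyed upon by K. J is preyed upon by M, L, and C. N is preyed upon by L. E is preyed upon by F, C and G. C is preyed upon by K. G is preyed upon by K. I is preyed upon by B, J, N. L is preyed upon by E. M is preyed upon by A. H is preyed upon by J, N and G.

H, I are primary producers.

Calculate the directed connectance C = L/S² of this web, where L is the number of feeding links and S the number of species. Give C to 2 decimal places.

The web has S = 14 species and L = 24 feeding links.
C = L / S² = 24 / 196 = 0.1224 ≈ 0.12.

C = 0.12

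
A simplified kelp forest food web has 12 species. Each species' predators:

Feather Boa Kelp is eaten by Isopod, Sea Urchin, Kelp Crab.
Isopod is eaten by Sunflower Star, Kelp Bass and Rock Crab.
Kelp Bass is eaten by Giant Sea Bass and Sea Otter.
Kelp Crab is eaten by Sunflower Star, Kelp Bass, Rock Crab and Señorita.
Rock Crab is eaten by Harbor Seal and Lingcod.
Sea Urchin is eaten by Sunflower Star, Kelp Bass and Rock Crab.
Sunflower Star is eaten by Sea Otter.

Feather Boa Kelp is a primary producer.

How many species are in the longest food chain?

4 species

One longest chain: Feather Boa Kelp → Isopod → Rock Crab → Harbor Seal.
It has 4 species and 3 links.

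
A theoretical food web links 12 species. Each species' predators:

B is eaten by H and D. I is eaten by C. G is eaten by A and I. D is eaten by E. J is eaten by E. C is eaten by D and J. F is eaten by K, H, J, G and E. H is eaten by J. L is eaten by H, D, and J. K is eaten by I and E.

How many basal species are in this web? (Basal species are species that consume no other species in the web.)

3

Basal species (no prey listed): L, B, F.
Count: 3.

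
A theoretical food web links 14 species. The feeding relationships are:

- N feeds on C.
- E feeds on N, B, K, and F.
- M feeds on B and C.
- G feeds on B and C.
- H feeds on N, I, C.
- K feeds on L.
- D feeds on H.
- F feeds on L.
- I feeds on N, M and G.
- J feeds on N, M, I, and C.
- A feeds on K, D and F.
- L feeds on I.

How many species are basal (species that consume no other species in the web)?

2

Basal species (no prey listed): B, C.
Count: 2.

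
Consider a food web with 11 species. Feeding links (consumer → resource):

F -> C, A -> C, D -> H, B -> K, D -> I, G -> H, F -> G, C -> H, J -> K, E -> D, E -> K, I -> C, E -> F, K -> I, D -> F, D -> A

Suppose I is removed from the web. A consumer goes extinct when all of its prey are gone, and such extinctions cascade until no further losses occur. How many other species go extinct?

3

Remove I.
Round 1: K (all prey gone) → extinct.
Round 2: J (all prey gone), B (all prey gone) → extinct.
No further losses. Total secondary extinctions: 3.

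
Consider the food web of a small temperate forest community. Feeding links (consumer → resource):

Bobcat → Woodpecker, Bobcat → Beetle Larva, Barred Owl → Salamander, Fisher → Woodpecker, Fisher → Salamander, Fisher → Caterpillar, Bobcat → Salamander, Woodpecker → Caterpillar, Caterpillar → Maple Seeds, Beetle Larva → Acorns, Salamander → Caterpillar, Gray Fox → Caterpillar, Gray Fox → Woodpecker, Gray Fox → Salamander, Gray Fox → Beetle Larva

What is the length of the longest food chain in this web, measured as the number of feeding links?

One longest chain: Maple Seeds → Caterpillar → Woodpecker → Gray Fox.
It has 4 species and 3 links.

3 links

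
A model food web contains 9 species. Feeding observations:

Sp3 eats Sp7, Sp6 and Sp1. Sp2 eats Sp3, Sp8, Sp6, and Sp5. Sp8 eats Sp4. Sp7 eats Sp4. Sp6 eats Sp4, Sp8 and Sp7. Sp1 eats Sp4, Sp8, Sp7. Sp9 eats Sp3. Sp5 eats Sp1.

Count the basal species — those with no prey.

Basal species (no prey listed): Sp4.
Count: 1.

1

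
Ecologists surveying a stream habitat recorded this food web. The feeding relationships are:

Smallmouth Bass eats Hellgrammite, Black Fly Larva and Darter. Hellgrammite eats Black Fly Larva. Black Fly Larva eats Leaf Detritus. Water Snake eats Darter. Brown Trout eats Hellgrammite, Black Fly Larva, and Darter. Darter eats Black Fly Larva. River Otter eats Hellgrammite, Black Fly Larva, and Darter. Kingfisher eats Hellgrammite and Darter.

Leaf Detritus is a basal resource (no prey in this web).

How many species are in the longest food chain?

4 species

One longest chain: Leaf Detritus → Black Fly Larva → Hellgrammite → Smallmouth Bass.
It has 4 species and 3 links.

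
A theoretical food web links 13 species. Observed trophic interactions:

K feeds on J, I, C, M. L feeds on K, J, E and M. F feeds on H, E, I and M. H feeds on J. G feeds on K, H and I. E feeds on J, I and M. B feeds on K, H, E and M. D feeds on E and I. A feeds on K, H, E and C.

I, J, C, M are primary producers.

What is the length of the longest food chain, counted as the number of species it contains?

One longest chain: J → H → A.
It has 3 species and 2 links.

3 species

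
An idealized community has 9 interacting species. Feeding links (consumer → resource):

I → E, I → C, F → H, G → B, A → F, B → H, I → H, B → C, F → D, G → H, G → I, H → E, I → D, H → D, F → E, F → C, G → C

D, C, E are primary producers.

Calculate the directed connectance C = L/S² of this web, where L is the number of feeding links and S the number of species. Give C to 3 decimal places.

The web has S = 9 species and L = 17 feeding links.
C = L / S² = 17 / 81 = 0.2099 ≈ 0.210.

C = 0.210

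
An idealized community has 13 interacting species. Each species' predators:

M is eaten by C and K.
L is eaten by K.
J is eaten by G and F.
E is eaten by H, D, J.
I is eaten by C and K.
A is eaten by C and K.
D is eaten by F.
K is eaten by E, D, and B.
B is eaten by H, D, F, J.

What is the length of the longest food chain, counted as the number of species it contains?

5 species

One longest chain: L → K → B → J → F.
It has 5 species and 4 links.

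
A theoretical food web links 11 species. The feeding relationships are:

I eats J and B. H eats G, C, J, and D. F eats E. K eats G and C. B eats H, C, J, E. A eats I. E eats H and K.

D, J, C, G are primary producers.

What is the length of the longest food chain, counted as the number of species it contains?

6 species

One longest chain: C → K → E → B → I → A.
It has 6 species and 5 links.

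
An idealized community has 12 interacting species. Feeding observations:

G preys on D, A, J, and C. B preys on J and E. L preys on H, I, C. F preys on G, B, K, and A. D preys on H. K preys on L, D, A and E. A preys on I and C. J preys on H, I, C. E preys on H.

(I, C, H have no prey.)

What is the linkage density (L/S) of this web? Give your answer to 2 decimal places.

L/S = 2.00

There are L = 24 links among S = 12 species.
L/S = 24/12 = 2.0000 ≈ 2.00.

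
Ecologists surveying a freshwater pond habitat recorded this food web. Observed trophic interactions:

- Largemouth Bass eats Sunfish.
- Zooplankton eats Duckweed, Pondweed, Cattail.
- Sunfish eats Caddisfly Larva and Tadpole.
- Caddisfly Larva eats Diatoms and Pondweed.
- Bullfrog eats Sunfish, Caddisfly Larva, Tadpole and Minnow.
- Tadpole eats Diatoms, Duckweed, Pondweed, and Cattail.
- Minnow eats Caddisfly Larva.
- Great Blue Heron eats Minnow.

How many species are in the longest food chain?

One longest chain: Pondweed → Caddisfly Larva → Minnow → Great Blue Heron.
It has 4 species and 3 links.

4 species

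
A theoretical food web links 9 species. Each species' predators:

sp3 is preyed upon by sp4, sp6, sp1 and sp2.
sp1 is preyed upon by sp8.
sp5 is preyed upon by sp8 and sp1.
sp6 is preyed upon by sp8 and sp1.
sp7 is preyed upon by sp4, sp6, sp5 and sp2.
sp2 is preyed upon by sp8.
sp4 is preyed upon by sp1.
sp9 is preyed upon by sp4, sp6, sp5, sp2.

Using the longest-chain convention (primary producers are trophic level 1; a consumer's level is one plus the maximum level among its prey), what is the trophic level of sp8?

sp3 is a producer → level 1.
sp4 eats sp3 (level 1); other prey at levels: sp9 1, sp7 1 → level 2.
sp1 eats sp4 (level 2); other prey at levels: sp3 1, sp5 2, sp6 2 → level 3.
sp8 eats sp1 (level 3); other prey at levels: sp2 2, sp5 2, sp6 2 → level 4.

Trophic level 4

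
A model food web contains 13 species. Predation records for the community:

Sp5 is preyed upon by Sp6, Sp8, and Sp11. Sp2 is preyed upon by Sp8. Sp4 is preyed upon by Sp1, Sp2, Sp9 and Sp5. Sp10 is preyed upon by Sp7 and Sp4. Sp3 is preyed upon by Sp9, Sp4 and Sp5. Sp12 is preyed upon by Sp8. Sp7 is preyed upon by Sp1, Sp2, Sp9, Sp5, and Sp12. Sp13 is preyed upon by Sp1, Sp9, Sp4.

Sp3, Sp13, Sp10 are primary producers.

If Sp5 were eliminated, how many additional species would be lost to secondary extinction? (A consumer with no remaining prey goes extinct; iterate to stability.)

Remove Sp5.
Round 1: Sp6 (all prey gone), Sp11 (all prey gone) → extinct.
No further losses. Total secondary extinctions: 2.

2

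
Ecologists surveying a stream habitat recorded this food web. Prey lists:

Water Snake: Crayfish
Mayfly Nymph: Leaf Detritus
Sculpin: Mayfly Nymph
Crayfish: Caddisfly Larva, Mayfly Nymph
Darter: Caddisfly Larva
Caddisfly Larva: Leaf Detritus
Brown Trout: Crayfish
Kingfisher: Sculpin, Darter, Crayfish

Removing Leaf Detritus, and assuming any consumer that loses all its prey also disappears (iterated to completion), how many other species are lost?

8

Remove Leaf Detritus.
Round 1: Caddisfly Larva (all prey gone), Mayfly Nymph (all prey gone) → extinct.
Round 2: Sculpin (all prey gone), Darter (all prey gone), Crayfish (all prey gone) → extinct.
Round 3: Water Snake (all prey gone), Brown Trout (all prey gone), Kingfisher (all prey gone) → extinct.
No further losses. Total secondary extinctions: 8.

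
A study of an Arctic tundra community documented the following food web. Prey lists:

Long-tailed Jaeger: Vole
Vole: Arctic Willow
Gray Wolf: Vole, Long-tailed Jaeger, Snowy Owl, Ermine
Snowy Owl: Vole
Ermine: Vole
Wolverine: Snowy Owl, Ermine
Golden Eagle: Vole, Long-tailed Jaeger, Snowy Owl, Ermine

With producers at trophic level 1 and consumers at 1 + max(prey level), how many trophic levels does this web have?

Producers (level 1): Arctic Willow.
Arctic Willow → Vole → Long-tailed Jaeger → Gray Wolf gives Gray Wolf level 4.
No species has a prey at level 4, so no species reaches level 5.

4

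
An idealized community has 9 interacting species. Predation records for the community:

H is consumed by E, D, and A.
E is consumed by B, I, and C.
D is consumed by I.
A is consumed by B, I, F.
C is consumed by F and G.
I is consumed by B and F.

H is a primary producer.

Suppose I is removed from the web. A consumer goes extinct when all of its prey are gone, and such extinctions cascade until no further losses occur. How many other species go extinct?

0

Remove I.
Every predator of it retains at least one other prey: B still has E, A; F still has A, C.
No consumer loses all prey, so no secondary extinctions occur.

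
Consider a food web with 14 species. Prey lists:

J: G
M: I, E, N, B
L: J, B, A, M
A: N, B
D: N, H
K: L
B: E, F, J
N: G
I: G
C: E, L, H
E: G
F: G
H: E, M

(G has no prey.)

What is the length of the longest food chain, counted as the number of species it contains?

6 species

One longest chain: G → E → B → M → L → C.
It has 6 species and 5 links.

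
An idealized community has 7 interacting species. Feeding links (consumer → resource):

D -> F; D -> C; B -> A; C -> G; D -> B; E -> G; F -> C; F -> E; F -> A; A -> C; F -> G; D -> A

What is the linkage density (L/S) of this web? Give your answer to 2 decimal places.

There are L = 12 links among S = 7 species.
L/S = 12/7 = 1.7143 ≈ 1.71.

L/S = 1.71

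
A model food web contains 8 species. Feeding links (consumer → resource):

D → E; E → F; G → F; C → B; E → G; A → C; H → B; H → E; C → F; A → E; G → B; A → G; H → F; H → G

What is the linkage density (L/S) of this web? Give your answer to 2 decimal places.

L/S = 1.75

There are L = 14 links among S = 8 species.
L/S = 14/8 = 1.7500 ≈ 1.75.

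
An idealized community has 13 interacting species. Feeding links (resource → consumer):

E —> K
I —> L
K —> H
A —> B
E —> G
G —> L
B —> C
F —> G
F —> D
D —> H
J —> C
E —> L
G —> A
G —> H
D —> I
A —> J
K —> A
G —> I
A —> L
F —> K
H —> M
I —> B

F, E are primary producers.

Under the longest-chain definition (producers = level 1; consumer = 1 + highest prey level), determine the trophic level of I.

Trophic level 3

F is a producer → level 1.
D eats F → level 2.
I eats D (level 2); other prey at levels: G 2 → level 3.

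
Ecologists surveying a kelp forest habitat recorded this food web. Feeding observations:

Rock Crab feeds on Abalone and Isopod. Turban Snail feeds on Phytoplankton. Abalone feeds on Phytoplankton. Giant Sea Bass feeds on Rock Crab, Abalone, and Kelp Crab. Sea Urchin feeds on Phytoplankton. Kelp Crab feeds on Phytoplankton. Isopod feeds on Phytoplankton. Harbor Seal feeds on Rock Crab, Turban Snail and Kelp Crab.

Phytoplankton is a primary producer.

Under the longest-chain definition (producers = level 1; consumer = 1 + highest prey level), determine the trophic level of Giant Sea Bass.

Phytoplankton is a producer → level 1.
Isopod eats Phytoplankton → level 2.
Rock Crab eats Isopod (level 2); other prey at levels: Abalone 2 → level 3.
Giant Sea Bass eats Rock Crab (level 3); other prey at levels: Kelp Crab 2, Abalone 2 → level 4.

Trophic level 4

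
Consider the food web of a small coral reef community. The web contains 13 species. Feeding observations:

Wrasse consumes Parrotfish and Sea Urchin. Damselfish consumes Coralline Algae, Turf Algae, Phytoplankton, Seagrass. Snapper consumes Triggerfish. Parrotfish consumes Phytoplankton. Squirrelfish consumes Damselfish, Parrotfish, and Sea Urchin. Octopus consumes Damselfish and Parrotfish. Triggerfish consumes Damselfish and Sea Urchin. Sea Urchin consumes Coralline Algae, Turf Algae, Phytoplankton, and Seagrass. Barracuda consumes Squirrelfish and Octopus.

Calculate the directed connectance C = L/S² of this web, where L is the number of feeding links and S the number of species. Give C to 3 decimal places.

C = 0.124

The web has S = 13 species and L = 21 feeding links.
C = L / S² = 21 / 169 = 0.1243 ≈ 0.124.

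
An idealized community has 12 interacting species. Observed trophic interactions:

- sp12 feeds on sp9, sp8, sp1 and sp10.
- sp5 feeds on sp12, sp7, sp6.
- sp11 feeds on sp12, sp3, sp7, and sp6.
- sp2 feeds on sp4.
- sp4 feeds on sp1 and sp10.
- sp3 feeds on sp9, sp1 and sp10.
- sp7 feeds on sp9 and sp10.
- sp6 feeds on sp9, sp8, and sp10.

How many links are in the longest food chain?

2 links

One longest chain: sp9 → sp12 → sp11.
It has 3 species and 2 links.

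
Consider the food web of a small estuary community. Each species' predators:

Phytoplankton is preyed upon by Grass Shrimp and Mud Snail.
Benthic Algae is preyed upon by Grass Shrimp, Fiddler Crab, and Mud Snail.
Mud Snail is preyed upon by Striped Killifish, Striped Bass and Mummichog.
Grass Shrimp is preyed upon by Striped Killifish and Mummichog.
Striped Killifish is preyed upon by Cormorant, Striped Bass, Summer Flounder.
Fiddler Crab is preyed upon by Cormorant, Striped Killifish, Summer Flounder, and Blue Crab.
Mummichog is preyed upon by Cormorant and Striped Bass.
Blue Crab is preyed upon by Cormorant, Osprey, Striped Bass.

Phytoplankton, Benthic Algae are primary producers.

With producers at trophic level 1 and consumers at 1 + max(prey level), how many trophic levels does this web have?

Producers (level 1): Phytoplankton, Benthic Algae.
Phytoplankton → Grass Shrimp → Striped Killifish → Cormorant gives Cormorant level 4.
No species has a prey at level 4, so no species reaches level 5.

4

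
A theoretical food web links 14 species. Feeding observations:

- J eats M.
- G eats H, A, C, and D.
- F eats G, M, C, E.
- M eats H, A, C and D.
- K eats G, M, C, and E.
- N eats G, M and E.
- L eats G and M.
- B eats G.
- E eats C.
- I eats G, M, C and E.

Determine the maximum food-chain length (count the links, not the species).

One longest chain: H → M → L.
It has 3 species and 2 links.

2 links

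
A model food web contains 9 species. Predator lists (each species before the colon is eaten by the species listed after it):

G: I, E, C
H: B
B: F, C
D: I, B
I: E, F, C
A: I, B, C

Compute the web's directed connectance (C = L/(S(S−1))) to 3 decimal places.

The web has S = 9 species and L = 14 feeding links.
C = L / (S(S−1)) = 14 / 72 = 0.1944 ≈ 0.194.

C = 0.194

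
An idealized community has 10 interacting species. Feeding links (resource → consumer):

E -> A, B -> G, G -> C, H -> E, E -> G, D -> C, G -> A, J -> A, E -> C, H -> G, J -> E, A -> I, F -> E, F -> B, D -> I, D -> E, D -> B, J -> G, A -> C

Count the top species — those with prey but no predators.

Top species (has prey, but nothing eats it): C, I.
Count: 2.

2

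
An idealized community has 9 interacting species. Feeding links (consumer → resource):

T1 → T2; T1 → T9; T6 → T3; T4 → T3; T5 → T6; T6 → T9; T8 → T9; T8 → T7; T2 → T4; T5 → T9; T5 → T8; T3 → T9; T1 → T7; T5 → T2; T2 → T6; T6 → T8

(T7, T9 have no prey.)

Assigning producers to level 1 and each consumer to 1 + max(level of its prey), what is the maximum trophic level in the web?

5

Producers (level 1): T7, T9.
T9 → T3 → T4 → T2 → T5 gives T5 level 5.
No species has a prey at level 5, so no species reaches level 6.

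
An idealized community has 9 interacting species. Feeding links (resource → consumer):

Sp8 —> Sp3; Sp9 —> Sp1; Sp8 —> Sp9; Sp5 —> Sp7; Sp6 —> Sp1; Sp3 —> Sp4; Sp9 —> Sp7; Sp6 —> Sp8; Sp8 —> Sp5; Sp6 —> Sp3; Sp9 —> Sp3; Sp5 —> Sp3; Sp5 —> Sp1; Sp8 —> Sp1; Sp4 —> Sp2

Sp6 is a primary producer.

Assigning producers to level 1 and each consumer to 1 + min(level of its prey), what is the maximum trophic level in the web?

4

Producers (level 1): Sp6.
Following each consumer down to its lowest-level prey: Sp6 → Sp8 → Sp5 → Sp7 (levels 1 through 4).
All prey of Sp7 (Sp5 3, Sp9 3) are at level 3 or above, so Sp7 is at level 1 + 3 = 4.
Every consumer has at least one prey at level 3 or below, so none exceeds level 4.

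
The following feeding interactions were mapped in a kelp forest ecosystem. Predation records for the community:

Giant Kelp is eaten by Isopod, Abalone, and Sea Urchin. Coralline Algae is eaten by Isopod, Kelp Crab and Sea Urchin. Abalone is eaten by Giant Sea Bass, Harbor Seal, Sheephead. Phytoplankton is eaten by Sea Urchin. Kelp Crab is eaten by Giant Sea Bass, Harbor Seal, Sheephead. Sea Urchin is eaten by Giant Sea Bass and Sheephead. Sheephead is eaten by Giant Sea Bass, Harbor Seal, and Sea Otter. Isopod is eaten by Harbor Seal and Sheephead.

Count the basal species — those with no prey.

3

Basal species (no prey listed): Phytoplankton, Giant Kelp, Coralline Algae.
Count: 3.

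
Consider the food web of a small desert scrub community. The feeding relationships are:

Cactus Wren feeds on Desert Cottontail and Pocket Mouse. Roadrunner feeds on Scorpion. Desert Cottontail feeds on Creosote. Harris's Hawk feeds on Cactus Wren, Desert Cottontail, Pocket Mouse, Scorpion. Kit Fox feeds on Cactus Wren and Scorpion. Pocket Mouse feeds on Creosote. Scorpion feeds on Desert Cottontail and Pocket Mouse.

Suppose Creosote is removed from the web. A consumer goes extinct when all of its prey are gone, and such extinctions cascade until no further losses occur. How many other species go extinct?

Remove Creosote.
Round 1: Pocket Mouse (all prey gone), Desert Cottontail (all prey gone) → extinct.
Round 2: Scorpion (all prey gone), Cactus Wren (all prey gone) → extinct.
Round 3: Kit Fox (all prey gone), Harris's Hawk (all prey gone), Roadrunner (all prey gone) → extinct.
No further losses. Total secondary extinctions: 7.

7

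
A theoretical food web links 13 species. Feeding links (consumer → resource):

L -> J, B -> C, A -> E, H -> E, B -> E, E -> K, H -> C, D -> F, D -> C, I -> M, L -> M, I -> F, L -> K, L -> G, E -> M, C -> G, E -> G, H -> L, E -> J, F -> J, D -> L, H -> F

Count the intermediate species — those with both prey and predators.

4

Intermediate species (has both prey and predators): F, E, C, L.
Count: 4.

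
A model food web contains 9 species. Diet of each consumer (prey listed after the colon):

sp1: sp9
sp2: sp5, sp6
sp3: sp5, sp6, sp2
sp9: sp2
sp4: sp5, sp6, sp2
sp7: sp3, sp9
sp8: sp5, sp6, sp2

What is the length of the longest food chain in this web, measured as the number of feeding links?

3 links

One longest chain: sp5 → sp2 → sp9 → sp1.
It has 4 species and 3 links.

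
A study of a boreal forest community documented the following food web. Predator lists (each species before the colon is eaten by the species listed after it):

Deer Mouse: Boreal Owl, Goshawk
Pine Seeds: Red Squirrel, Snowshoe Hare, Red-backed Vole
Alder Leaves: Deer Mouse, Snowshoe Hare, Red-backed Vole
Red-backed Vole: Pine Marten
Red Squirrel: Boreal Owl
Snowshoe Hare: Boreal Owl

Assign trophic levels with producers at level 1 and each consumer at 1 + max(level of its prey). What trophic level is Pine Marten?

Alder Leaves is a producer → level 1.
Red-backed Vole eats Alder Leaves (level 1); other prey at levels: Pine Seeds 1 → level 2.
Pine Marten eats Red-backed Vole → level 3.

Trophic level 3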